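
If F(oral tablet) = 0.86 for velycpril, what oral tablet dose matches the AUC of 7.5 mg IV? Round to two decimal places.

D_oral = 8.72 mg

For equal systemic exposure: F × D_ev = D_iv
D_ev = D_iv / F = 7.5 / 0.86 = 8.72093 mg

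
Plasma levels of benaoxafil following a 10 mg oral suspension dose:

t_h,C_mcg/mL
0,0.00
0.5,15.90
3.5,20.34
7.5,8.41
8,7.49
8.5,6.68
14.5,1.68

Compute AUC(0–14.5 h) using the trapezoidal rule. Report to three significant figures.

AUC = 148 mcg/mL·h

Trapezoidal AUC_0→14.5:
  [0→0.5]: (0.00+15.90)/2 × 0.5 = 3.975
  [0.5→3.5]: (15.90+20.34)/2 × 3 = 54.36
  [3.5→7.5]: (20.34+8.41)/2 × 4 = 57.5
  [7.5→8]: (8.41+7.49)/2 × 0.5 = 3.975
  [8→8.5]: (7.49+6.68)/2 × 0.5 = 3.5425
  [8.5→14.5]: (6.68+1.68)/2 × 6 = 25.08
  Sum = 148.4325 mcg/mL·h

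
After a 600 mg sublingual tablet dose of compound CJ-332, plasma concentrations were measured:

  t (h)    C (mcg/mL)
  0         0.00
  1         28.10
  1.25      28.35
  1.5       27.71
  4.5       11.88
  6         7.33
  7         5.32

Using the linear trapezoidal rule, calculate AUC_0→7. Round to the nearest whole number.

Trapezoidal AUC_0→7:
  [0→1]: (0.00+28.10)/2 × 1 = 14.05
  [1→1.25]: (28.10+28.35)/2 × 0.25 = 7.05625
  [1.25→1.5]: (28.35+27.71)/2 × 0.25 = 7.0075
  [1.5→4.5]: (27.71+11.88)/2 × 3 = 59.385
  [4.5→6]: (11.88+7.33)/2 × 1.5 = 14.4075
  [6→7]: (7.33+5.32)/2 × 1 = 6.325
  Sum = 108.23125 mcg/mL·h

AUC = 108 mcg/mL·h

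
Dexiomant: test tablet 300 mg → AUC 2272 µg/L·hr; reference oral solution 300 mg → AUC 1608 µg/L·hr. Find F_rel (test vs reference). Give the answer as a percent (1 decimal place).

F_rel = (AUC_test/D_test) / (AUC_ref/D_ref)
      = (2272/300) / (1608/300)
      = 7.57333 / 5.36 = 1.4129 = 141.29%

F_rel = 141.3%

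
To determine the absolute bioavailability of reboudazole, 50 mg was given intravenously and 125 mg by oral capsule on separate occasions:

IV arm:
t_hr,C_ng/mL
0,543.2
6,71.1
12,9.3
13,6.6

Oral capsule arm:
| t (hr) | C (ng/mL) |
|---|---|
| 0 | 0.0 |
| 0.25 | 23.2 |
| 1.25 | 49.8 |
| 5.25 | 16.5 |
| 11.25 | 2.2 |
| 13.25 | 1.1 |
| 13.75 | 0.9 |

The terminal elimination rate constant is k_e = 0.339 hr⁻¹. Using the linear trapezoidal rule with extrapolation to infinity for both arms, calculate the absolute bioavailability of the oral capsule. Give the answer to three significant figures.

F = 0.0444

Trapezoidal AUC_0→13 (IV):
  [0→6]: (543.2+71.1)/2 × 6 = 1842.9
  [6→12]: (71.1+9.3)/2 × 6 = 241.2
  [12→13]: (9.3+6.6)/2 × 1 = 7.95
  Sum = 2092.05 ng/mL·hr
IV tail: 6.6/0.339 = 19.469; AUC_iv,0→∞ = 2092.05 + 19.469 = 2111.519 ng/mL·hr
Trapezoidal AUC_0→13.75 (oral capsule):
  [0→0.25]: (0.0+23.2)/2 × 0.25 = 2.9
  [0.25→1.25]: (23.2+49.8)/2 × 1 = 36.5
  [1.25→5.25]: (49.8+16.5)/2 × 4 = 132.6
  [5.25→11.25]: (16.5+2.2)/2 × 6 = 56.1
  [11.25→13.25]: (2.2+1.1)/2 × 2 = 3.3
  [13.25→13.75]: (1.1+0.9)/2 × 0.5 = 0.5
  Sum = 231.9 ng/mL·hr
oral capsule tail: 0.9/0.339 = 2.655; AUC_ev,0→∞ = 231.9 + 2.655 = 234.555 ng/mL·hr
F = (AUC_ev/D_ev)/(AUC_iv/D_iv) = (234.555/125)/(2111.519/50) = 1.87644/42.23038 = 0.0444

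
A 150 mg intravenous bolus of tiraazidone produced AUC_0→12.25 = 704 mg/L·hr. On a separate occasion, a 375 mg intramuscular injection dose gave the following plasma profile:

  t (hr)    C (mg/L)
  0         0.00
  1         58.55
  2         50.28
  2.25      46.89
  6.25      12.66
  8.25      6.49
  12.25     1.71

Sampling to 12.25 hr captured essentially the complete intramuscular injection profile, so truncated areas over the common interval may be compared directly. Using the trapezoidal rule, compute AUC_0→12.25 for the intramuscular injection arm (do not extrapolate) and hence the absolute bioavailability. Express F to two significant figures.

F = 0.14

Trapezoidal AUC_0→12.25 (intramuscular injection):
  [0→1]: (0.00+58.55)/2 × 1 = 29.275
  [1→2]: (58.55+50.28)/2 × 1 = 54.415
  [2→2.25]: (50.28+46.89)/2 × 0.25 = 12.14625
  [2.25→6.25]: (46.89+12.66)/2 × 4 = 119.1
  [6.25→8.25]: (12.66+6.49)/2 × 2 = 19.15
  [8.25→12.25]: (6.49+1.71)/2 × 4 = 16.4
  Sum = 250.48625 mg/L·hr
F = (AUC_ev/D_ev)/(AUC_iv/D_iv) = (250.48625/375)/(704/150) = 0.667963/4.69333 = 0.1423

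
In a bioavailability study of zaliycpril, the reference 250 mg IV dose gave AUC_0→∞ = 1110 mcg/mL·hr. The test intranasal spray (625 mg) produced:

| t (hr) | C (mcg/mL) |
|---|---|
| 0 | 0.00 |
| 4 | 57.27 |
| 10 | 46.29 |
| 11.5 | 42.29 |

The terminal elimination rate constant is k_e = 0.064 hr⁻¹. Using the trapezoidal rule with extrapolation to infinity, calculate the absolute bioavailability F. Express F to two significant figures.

F = 0.42

Trapezoidal AUC_0→11.5 (intranasal spray):
  [0→4]: (0.00+57.27)/2 × 4 = 114.54
  [4→10]: (57.27+46.29)/2 × 6 = 310.68
  [10→11.5]: (46.29+42.29)/2 × 1.5 = 66.435
  Sum = 491.655 mcg/mL·hr
Tail: C_last/k_e = 42.29/0.064 = 660.781
AUC_0→∞ (intranasal spray) = 491.655 + 660.781 = 1152.436 mcg/mL·hr
F = (AUC_ev/D_ev)/(AUC_iv/D_iv) = (1152.436/625)/(1110/250) = 1.8438976/4.44 = 0.4153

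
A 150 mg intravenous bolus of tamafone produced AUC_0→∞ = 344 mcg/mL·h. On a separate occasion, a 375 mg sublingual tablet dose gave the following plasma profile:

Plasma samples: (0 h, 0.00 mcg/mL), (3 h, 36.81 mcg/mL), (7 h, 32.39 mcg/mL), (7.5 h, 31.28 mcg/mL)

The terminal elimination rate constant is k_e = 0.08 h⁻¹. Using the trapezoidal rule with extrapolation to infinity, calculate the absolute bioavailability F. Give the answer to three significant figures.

F = 0.698

Trapezoidal AUC_0→7.5 (sublingual tablet):
  [0→3]: (0.00+36.81)/2 × 3 = 55.215
  [3→7]: (36.81+32.39)/2 × 4 = 138.4
  [7→7.5]: (32.39+31.28)/2 × 0.5 = 15.9175
  Sum = 209.5325 mcg/mL·h
Tail: C_last/k_e = 31.28/0.08 = 391.000
AUC_0→∞ (sublingual tablet) = 209.5325 + 391.000 = 600.5325 mcg/mL·h
F = (AUC_ev/D_ev)/(AUC_iv/D_iv) = (600.5325/375)/(344/150) = 1.60142/2.29333 = 0.6983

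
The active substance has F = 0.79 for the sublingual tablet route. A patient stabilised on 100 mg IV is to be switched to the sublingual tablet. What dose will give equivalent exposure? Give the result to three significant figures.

D_sublingual = 127 mg

For equal systemic exposure: F × D_ev = D_iv
D_ev = D_iv / F = 100 / 0.79 = 126.582 mg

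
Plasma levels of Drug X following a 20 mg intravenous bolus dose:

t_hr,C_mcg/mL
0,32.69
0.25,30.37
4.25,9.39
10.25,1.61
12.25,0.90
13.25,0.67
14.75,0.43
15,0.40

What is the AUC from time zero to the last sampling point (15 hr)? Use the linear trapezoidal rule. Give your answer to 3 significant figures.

AUC = 125 mcg/mL·hr

Trapezoidal AUC_0→15:
  [0→0.25]: (32.69+30.37)/2 × 0.25 = 7.8825
  [0.25→4.25]: (30.37+9.39)/2 × 4 = 79.52
  [4.25→10.25]: (9.39+1.61)/2 × 6 = 33.0
  [10.25→12.25]: (1.61+0.90)/2 × 2 = 2.51
  [12.25→13.25]: (0.90+0.67)/2 × 1 = 0.785
  [13.25→14.75]: (0.67+0.43)/2 × 1.5 = 0.825
  [14.75→15]: (0.43+0.40)/2 × 0.25 = 0.10375
  Sum = 124.62625 mcg/mL·hr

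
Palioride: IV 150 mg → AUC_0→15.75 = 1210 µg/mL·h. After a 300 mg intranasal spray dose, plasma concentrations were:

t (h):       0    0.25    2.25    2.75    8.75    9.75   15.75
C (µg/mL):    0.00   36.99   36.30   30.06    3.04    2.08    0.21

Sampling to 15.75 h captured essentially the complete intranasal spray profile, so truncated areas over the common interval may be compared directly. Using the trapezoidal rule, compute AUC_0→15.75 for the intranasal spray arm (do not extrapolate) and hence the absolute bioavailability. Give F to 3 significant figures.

F = 0.0840

Trapezoidal AUC_0→15.75 (intranasal spray):
  [0→0.25]: (0.00+36.99)/2 × 0.25 = 4.62375
  [0.25→2.25]: (36.99+36.30)/2 × 2 = 73.29
  [2.25→2.75]: (36.30+30.06)/2 × 0.5 = 16.59
  [2.75→8.75]: (30.06+3.04)/2 × 6 = 99.3
  [8.75→9.75]: (3.04+2.08)/2 × 1 = 2.56
  [9.75→15.75]: (2.08+0.21)/2 × 6 = 6.87
  Sum = 203.23375 µg/mL·h
F = (AUC_ev/D_ev)/(AUC_iv/D_iv) = (203.23375/300)/(1210/150) = 0.677446/8.06667 = 0.0840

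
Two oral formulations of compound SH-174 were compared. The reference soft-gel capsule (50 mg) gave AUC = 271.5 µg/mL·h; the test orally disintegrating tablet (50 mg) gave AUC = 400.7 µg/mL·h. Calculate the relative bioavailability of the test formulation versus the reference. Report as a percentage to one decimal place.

F_rel = (AUC_test/D_test) / (AUC_ref/D_ref)
      = (400.7/50) / (271.5/50)
      = 8.014 / 5.43 = 1.4759 = 147.59%

F_rel = 147.6%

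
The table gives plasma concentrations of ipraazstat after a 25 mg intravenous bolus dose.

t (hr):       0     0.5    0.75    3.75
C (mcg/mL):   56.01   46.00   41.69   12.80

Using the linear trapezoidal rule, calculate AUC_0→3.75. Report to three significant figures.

AUC = 118 mcg/mL·hr

Trapezoidal AUC_0→3.75:
  [0→0.5]: (56.01+46.00)/2 × 0.5 = 25.5025
  [0.5→0.75]: (46.00+41.69)/2 × 0.25 = 10.96125
  [0.75→3.75]: (41.69+12.80)/2 × 3 = 81.735
  Sum = 118.19875 mcg/mL·hr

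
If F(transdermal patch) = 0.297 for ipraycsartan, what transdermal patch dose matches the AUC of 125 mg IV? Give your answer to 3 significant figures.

D_transdermal = 421 mg

For equal systemic exposure: F × D_ev = D_iv
D_ev = D_iv / F = 125 / 0.297 = 420.875 mg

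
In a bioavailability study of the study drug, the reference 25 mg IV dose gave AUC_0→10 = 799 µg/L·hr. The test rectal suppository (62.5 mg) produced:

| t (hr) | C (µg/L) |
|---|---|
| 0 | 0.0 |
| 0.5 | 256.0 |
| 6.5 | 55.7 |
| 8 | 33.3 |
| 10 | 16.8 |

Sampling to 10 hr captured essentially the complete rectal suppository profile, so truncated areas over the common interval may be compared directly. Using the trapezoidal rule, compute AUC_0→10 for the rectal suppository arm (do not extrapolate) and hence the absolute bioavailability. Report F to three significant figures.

F = 0.559

Trapezoidal AUC_0→10 (rectal suppository):
  [0→0.5]: (0.0+256.0)/2 × 0.5 = 64.0
  [0.5→6.5]: (256.0+55.7)/2 × 6 = 935.1
  [6.5→8]: (55.7+33.3)/2 × 1.5 = 66.75
  [8→10]: (33.3+16.8)/2 × 2 = 50.1
  Sum = 1115.95 µg/L·hr
F = (AUC_ev/D_ev)/(AUC_iv/D_iv) = (1115.95/62.5)/(799/25) = 17.8552/31.96 = 0.5587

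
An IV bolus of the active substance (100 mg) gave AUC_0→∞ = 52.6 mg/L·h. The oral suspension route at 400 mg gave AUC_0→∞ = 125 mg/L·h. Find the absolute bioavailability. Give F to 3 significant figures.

F = 0.594

F = (AUC_ev / D_ev) / (AUC_iv / D_iv)
  = (125/400) / (52.6/100)
  = 0.3125 / 0.526 = 0.5941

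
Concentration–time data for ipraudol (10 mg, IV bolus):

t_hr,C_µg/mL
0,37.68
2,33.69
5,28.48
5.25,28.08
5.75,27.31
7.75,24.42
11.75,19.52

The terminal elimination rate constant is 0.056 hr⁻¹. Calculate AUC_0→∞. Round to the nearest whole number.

AUC = 674 µg/mL·hr

Trapezoidal AUC_0→11.75:
  [0→2]: (37.68+33.69)/2 × 2 = 71.37
  [2→5]: (33.69+28.48)/2 × 3 = 93.255
  [5→5.25]: (28.48+28.08)/2 × 0.25 = 7.07
  [5.25→5.75]: (28.08+27.31)/2 × 0.5 = 13.8475
  [5.75→7.75]: (27.31+24.42)/2 × 2 = 51.73
  [7.75→11.75]: (24.42+19.52)/2 × 4 = 87.88
  Sum = 325.1525 µg/mL·hr
Extrapolated tail: C_last / k_e = 19.52 / 0.056 = 348.571
AUC_0→∞ = 325.1525 + 348.571 = 673.7235 µg/mL·hr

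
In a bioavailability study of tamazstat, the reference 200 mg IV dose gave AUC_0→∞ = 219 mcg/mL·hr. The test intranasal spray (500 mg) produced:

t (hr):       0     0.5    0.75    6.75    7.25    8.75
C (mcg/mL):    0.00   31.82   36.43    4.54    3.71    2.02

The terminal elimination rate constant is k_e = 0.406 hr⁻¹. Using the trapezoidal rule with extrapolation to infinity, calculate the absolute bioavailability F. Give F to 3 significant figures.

F = 0.275

Trapezoidal AUC_0→8.75 (intranasal spray):
  [0→0.5]: (0.00+31.82)/2 × 0.5 = 7.955
  [0.5→0.75]: (31.82+36.43)/2 × 0.25 = 8.53125
  [0.75→6.75]: (36.43+4.54)/2 × 6 = 122.91
  [6.75→7.25]: (4.54+3.71)/2 × 0.5 = 2.0625
  [7.25→8.75]: (3.71+2.02)/2 × 1.5 = 4.2975
  Sum = 145.75625 mcg/mL·hr
Tail: C_last/k_e = 2.02/0.406 = 4.975
AUC_0→∞ (intranasal spray) = 145.75625 + 4.975 = 150.73125 mcg/mL·hr
F = (AUC_ev/D_ev)/(AUC_iv/D_iv) = (150.73125/500)/(219/200) = 0.3014625/1.095 = 0.2753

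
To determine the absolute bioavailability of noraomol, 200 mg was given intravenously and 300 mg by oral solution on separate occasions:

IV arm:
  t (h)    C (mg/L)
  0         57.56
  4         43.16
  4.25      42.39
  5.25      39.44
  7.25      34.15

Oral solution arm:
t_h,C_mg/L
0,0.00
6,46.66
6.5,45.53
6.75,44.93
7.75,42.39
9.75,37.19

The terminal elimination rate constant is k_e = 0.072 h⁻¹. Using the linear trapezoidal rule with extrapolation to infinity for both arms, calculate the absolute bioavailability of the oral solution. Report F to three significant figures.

Trapezoidal AUC_0→7.25 (IV):
  [0→4]: (57.56+43.16)/2 × 4 = 201.44
  [4→4.25]: (43.16+42.39)/2 × 0.25 = 10.69375
  [4.25→5.25]: (42.39+39.44)/2 × 1 = 40.915
  [5.25→7.25]: (39.44+34.15)/2 × 2 = 73.59
  Sum = 326.63875 mg/L·h
IV tail: 34.15/0.072 = 474.306; AUC_iv,0→∞ = 326.63875 + 474.306 = 800.94475 mg/L·h
Trapezoidal AUC_0→9.75 (oral solution):
  [0→6]: (0.00+46.66)/2 × 6 = 139.98
  [6→6.5]: (46.66+45.53)/2 × 0.5 = 23.0475
  [6.5→6.75]: (45.53+44.93)/2 × 0.25 = 11.3075
  [6.75→7.75]: (44.93+42.39)/2 × 1 = 43.66
  [7.75→9.75]: (42.39+37.19)/2 × 2 = 79.58
  Sum = 297.575 mg/L·h
oral solution tail: 37.19/0.072 = 516.528; AUC_ev,0→∞ = 297.575 + 516.528 = 814.103 mg/L·h
F = (AUC_ev/D_ev)/(AUC_iv/D_iv) = (814.103/300)/(800.94475/200) = 2.71368/4.00472 = 0.6776

F = 0.678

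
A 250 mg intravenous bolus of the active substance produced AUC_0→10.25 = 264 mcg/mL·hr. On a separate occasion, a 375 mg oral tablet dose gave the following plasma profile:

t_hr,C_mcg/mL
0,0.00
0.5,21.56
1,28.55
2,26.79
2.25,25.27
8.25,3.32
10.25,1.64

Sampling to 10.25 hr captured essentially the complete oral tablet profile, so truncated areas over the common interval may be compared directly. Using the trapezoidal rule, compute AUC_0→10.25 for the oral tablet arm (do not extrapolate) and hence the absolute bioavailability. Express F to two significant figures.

F = 0.36

Trapezoidal AUC_0→10.25 (oral tablet):
  [0→0.5]: (0.00+21.56)/2 × 0.5 = 5.39
  [0.5→1]: (21.56+28.55)/2 × 0.5 = 12.5275
  [1→2]: (28.55+26.79)/2 × 1 = 27.67
  [2→2.25]: (26.79+25.27)/2 × 0.25 = 6.5075
  [2.25→8.25]: (25.27+3.32)/2 × 6 = 85.77
  [8.25→10.25]: (3.32+1.64)/2 × 2 = 4.96
  Sum = 142.825 mcg/mL·hr
F = (AUC_ev/D_ev)/(AUC_iv/D_iv) = (142.825/375)/(264/250) = 0.380867/1.056 = 0.3607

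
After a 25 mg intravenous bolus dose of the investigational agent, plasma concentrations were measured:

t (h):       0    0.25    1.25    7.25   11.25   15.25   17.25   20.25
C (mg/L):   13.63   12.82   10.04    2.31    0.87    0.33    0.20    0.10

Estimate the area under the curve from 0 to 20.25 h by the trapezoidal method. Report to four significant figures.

AUC = 61.53 mg/L·h

Trapezoidal AUC_0→20.25:
  [0→0.25]: (13.63+12.82)/2 × 0.25 = 3.30625
  [0.25→1.25]: (12.82+10.04)/2 × 1 = 11.43
  [1.25→7.25]: (10.04+2.31)/2 × 6 = 37.05
  [7.25→11.25]: (2.31+0.87)/2 × 4 = 6.36
  [11.25→15.25]: (0.87+0.33)/2 × 4 = 2.4
  [15.25→17.25]: (0.33+0.20)/2 × 2 = 0.53
  [17.25→20.25]: (0.20+0.10)/2 × 3 = 0.45
  Sum = 61.52625 mg/L·h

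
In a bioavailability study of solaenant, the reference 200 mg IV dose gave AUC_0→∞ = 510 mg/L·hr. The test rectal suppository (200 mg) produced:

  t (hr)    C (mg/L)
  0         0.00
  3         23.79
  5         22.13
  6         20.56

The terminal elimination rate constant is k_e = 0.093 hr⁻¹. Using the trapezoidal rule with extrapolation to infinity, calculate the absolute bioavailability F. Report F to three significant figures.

F = 0.635

Trapezoidal AUC_0→6 (rectal suppository):
  [0→3]: (0.00+23.79)/2 × 3 = 35.685
  [3→5]: (23.79+22.13)/2 × 2 = 45.92
  [5→6]: (22.13+20.56)/2 × 1 = 21.345
  Sum = 102.95 mg/L·hr
Tail: C_last/k_e = 20.56/0.093 = 221.075
AUC_0→∞ (rectal suppository) = 102.95 + 221.075 = 324.025 mg/L·hr
F = (AUC_ev/D_ev)/(AUC_iv/D_iv) = (324.025/200)/(510/200) = 1.620125/2.55 = 0.6353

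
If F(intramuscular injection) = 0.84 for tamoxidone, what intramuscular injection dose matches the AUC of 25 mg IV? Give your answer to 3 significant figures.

For equal systemic exposure: F × D_ev = D_iv
D_ev = D_iv / F = 25 / 0.84 = 29.7619 mg

D_intramuscular = 29.8 mg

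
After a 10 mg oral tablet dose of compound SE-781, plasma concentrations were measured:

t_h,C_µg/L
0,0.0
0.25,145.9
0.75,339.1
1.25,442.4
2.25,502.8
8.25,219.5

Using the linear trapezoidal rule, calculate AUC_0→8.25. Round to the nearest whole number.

AUC = 2974 µg/L·h

Trapezoidal AUC_0→8.25:
  [0→0.25]: (0.0+145.9)/2 × 0.25 = 18.2375
  [0.25→0.75]: (145.9+339.1)/2 × 0.5 = 121.25
  [0.75→1.25]: (339.1+442.4)/2 × 0.5 = 195.375
  [1.25→2.25]: (442.4+502.8)/2 × 1 = 472.6
  [2.25→8.25]: (502.8+219.5)/2 × 6 = 2166.9
  Sum = 2974.3625 µg/L·h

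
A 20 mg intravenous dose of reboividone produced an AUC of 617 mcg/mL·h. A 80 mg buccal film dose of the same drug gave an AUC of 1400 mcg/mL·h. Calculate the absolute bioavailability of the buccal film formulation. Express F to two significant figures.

F = 0.57

F = (AUC_ev / D_ev) / (AUC_iv / D_iv)
  = (1400/80) / (617/20)
  = 17.5 / 30.85 = 0.5673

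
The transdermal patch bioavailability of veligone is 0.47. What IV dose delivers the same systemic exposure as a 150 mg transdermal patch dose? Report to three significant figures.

D_iv = 70.5 mg

Systemic exposure from an extravascular dose = F × D_ev, so the equivalent IV dose is F × D_ev.
D_iv = F × D_ev = 0.47 × 150 = 70.5 mg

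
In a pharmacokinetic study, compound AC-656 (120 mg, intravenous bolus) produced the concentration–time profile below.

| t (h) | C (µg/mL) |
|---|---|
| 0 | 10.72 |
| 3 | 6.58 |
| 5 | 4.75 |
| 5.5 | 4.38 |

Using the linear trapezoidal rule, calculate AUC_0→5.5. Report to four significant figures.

Trapezoidal AUC_0→5.5:
  [0→3]: (10.72+6.58)/2 × 3 = 25.95
  [3→5]: (6.58+4.75)/2 × 2 = 11.33
  [5→5.5]: (4.75+4.38)/2 × 0.5 = 2.2825
  Sum = 39.5625 µg/mL·h

AUC = 39.56 µg/mL·h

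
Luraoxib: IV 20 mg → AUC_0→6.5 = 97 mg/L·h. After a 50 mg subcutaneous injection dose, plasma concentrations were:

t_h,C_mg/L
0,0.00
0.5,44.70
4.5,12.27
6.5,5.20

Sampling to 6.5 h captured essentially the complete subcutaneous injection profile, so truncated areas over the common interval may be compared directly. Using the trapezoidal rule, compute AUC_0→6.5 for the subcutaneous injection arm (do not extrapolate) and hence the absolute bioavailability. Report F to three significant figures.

F = 0.588

Trapezoidal AUC_0→6.5 (subcutaneous injection):
  [0→0.5]: (0.00+44.70)/2 × 0.5 = 11.175
  [0.5→4.5]: (44.70+12.27)/2 × 4 = 113.94
  [4.5→6.5]: (12.27+5.20)/2 × 2 = 17.47
  Sum = 142.585 mg/L·h
F = (AUC_ev/D_ev)/(AUC_iv/D_iv) = (142.585/50)/(97/20) = 2.8517/4.85 = 0.5880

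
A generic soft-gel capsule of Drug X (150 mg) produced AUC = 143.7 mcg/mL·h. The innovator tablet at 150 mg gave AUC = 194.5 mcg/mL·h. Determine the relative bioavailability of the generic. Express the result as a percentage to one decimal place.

F_rel = 73.9%

F_rel = (AUC_test/D_test) / (AUC_ref/D_ref)
      = (143.7/150) / (194.5/150)
      = 0.958 / 1.29667 = 0.7388 = 73.88%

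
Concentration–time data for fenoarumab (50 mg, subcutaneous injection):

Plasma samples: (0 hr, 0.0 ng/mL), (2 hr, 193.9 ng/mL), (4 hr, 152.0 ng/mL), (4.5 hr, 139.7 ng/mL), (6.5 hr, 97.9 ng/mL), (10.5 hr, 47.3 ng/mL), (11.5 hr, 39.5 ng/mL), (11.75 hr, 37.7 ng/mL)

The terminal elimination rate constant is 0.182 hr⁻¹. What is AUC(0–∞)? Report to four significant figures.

Trapezoidal AUC_0→11.75:
  [0→2]: (0.0+193.9)/2 × 2 = 193.9
  [2→4]: (193.9+152.0)/2 × 2 = 345.9
  [4→4.5]: (152.0+139.7)/2 × 0.5 = 72.925
  [4.5→6.5]: (139.7+97.9)/2 × 2 = 237.6
  [6.5→10.5]: (97.9+47.3)/2 × 4 = 290.4
  [10.5→11.5]: (47.3+39.5)/2 × 1 = 43.4
  [11.5→11.75]: (39.5+37.7)/2 × 0.25 = 9.65
  Sum = 1193.775 ng/mL·hr
Extrapolated tail: C_last / k_e = 37.7 / 0.182 = 207.143
AUC_0→∞ = 1193.775 + 207.143 = 1400.918 ng/mL·hr

AUC = 1401 ng/mL·hr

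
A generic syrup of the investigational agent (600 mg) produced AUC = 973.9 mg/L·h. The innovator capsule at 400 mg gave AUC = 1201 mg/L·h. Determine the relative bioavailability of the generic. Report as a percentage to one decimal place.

F_rel = 54.1%

F_rel = (AUC_test/D_test) / (AUC_ref/D_ref)
      = (973.9/600) / (1201/400)
      = 1.62317 / 3.0025 = 0.5406 = 54.06%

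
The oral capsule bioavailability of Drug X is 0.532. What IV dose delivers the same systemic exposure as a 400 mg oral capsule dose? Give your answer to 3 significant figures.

Systemic exposure from an extravascular dose = F × D_ev, so the equivalent IV dose is F × D_ev.
D_iv = F × D_ev = 0.532 × 400 = 212.8 mg

D_iv = 213 mg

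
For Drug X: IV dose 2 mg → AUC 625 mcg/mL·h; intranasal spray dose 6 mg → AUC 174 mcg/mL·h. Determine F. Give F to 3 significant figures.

F = 0.0928

F = (AUC_ev / D_ev) / (AUC_iv / D_iv)
  = (174/6) / (625/2)
  = 29 / 312.5 = 0.0928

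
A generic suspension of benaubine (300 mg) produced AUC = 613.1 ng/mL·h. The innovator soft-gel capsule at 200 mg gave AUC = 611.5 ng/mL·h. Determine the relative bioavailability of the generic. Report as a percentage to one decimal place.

F_rel = 66.8%

F_rel = (AUC_test/D_test) / (AUC_ref/D_ref)
      = (613.1/300) / (611.5/200)
      = 2.04367 / 3.0575 = 0.6684 = 66.84%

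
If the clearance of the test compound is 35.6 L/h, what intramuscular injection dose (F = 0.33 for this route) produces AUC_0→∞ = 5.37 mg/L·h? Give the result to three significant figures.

Dose = CL × AUC_0→∞ / F
     = 35.6 × 5.37 / 0.33 = 579.309 mg

Dose = 579 mg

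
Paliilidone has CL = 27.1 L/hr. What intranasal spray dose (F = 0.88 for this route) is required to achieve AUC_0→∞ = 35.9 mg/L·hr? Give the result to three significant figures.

Dose = CL × AUC_0→∞ / F
     = 27.1 × 35.9 / 0.88 = 1105.56 mg

Dose = 1110 mg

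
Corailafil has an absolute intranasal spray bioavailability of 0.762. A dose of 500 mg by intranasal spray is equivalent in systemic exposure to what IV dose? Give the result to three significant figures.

D_iv = 381 mg

Systemic exposure from an extravascular dose = F × D_ev, so the equivalent IV dose is F × D_ev.
D_iv = F × D_ev = 0.762 × 500 = 381 mg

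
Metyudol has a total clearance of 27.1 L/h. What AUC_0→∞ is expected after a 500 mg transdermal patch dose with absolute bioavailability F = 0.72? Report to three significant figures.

AUC_0→∞ = F × Dose / CL
        = 0.72 × 500 / 27.1 = 13.2841 mg/L·h

AUC = 13.3 mg/L·h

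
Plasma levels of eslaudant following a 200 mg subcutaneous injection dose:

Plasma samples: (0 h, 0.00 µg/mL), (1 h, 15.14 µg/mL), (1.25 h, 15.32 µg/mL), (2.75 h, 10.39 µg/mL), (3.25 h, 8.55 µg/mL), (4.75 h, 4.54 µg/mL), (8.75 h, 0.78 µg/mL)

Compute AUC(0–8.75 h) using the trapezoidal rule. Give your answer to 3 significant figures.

AUC = 55.9 µg/mL·h

Trapezoidal AUC_0→8.75:
  [0→1]: (0.00+15.14)/2 × 1 = 7.57
  [1→1.25]: (15.14+15.32)/2 × 0.25 = 3.8075
  [1.25→2.75]: (15.32+10.39)/2 × 1.5 = 19.2825
  [2.75→3.25]: (10.39+8.55)/2 × 0.5 = 4.735
  [3.25→4.75]: (8.55+4.54)/2 × 1.5 = 9.8175
  [4.75→8.75]: (4.54+0.78)/2 × 4 = 10.64
  Sum = 55.8525 µg/mL·h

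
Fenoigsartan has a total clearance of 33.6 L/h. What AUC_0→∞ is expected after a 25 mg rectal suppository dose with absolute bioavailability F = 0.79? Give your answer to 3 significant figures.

AUC_0→∞ = F × Dose / CL
        = 0.79 × 25 / 33.6 = 0.587798 mg/L·h

AUC = 0.588 mg/L·h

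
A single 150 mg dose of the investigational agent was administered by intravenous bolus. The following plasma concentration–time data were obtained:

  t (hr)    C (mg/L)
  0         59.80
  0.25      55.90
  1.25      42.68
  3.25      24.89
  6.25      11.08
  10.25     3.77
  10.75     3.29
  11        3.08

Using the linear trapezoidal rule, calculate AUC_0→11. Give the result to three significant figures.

AUC = 218 mg/L·hr

Trapezoidal AUC_0→11:
  [0→0.25]: (59.80+55.90)/2 × 0.25 = 14.4625
  [0.25→1.25]: (55.90+42.68)/2 × 1 = 49.29
  [1.25→3.25]: (42.68+24.89)/2 × 2 = 67.57
  [3.25→6.25]: (24.89+11.08)/2 × 3 = 53.955
  [6.25→10.25]: (11.08+3.77)/2 × 4 = 29.7
  [10.25→10.75]: (3.77+3.29)/2 × 0.5 = 1.765
  [10.75→11]: (3.29+3.08)/2 × 0.25 = 0.79625
  Sum = 217.53875 mg/L·hr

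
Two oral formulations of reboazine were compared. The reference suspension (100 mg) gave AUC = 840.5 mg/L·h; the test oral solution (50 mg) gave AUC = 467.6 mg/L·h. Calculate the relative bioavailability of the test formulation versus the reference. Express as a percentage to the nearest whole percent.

F_rel = (AUC_test/D_test) / (AUC_ref/D_ref)
      = (467.6/50) / (840.5/100)
      = 9.352 / 8.405 = 1.1127 = 111.27%

F_rel = 111%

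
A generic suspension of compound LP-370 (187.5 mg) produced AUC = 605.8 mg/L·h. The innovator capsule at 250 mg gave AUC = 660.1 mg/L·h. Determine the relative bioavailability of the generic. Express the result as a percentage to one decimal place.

F_rel = 122.4%

F_rel = (AUC_test/D_test) / (AUC_ref/D_ref)
      = (605.8/187.5) / (660.1/250)
      = 3.23093 / 2.6404 = 1.2237 = 122.37%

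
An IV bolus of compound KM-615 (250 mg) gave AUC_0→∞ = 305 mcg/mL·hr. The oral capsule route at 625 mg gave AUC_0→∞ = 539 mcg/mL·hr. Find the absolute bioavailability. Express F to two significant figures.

F = (AUC_ev / D_ev) / (AUC_iv / D_iv)
  = (539/625) / (305/250)
  = 0.8624 / 1.22 = 0.7069

F = 0.71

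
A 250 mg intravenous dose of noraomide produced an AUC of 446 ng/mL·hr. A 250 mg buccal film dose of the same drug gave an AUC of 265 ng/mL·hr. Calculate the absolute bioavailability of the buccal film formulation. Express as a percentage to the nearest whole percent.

F = 59%

F = (AUC_ev / D_ev) / (AUC_iv / D_iv)
  = (265/250) / (446/250)
  = 1.06 / 1.784 = 0.5942
  = 59.42%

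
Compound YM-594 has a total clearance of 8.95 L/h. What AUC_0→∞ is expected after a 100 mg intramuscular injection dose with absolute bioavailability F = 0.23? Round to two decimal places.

AUC = 2.57 mg/L·h

AUC_0→∞ = F × Dose / CL
        = 0.23 × 100 / 8.95 = 2.56983 mg/L·h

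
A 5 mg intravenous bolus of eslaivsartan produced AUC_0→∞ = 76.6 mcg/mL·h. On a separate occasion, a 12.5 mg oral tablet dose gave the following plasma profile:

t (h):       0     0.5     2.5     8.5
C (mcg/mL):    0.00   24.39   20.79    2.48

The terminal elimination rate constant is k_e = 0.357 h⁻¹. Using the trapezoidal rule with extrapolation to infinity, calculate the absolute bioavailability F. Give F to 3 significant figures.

Trapezoidal AUC_0→8.5 (oral tablet):
  [0→0.5]: (0.00+24.39)/2 × 0.5 = 6.0975
  [0.5→2.5]: (24.39+20.79)/2 × 2 = 45.18
  [2.5→8.5]: (20.79+2.48)/2 × 6 = 69.81
  Sum = 121.0875 mcg/mL·h
Tail: C_last/k_e = 2.48/0.357 = 6.947
AUC_0→∞ (oral tablet) = 121.0875 + 6.947 = 128.0345 mcg/mL·h
F = (AUC_ev/D_ev)/(AUC_iv/D_iv) = (128.0345/12.5)/(76.6/5) = 10.24276/15.32 = 0.6686

F = 0.669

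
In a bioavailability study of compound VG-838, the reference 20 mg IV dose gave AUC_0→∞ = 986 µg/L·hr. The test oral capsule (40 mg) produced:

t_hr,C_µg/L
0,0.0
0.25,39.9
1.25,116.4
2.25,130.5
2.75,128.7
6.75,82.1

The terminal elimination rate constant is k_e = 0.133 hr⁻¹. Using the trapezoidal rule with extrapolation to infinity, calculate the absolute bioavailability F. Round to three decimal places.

F = 0.664

Trapezoidal AUC_0→6.75 (oral capsule):
  [0→0.25]: (0.0+39.9)/2 × 0.25 = 4.9875
  [0.25→1.25]: (39.9+116.4)/2 × 1 = 78.15
  [1.25→2.25]: (116.4+130.5)/2 × 1 = 123.45
  [2.25→2.75]: (130.5+128.7)/2 × 0.5 = 64.8
  [2.75→6.75]: (128.7+82.1)/2 × 4 = 421.6
  Sum = 692.9875 µg/L·hr
Tail: C_last/k_e = 82.1/0.133 = 617.293
AUC_0→∞ (oral capsule) = 692.9875 + 617.293 = 1310.2805 µg/L·hr
F = (AUC_ev/D_ev)/(AUC_iv/D_iv) = (1310.2805/40)/(986/20) = 32.757/49.3 = 0.6644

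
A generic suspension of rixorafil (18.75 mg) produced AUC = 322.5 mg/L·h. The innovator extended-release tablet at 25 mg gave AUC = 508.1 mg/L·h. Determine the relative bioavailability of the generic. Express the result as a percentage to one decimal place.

F_rel = 84.6%

F_rel = (AUC_test/D_test) / (AUC_ref/D_ref)
      = (322.5/18.75) / (508.1/25)
      = 17.2 / 20.324 = 0.8463 = 84.63%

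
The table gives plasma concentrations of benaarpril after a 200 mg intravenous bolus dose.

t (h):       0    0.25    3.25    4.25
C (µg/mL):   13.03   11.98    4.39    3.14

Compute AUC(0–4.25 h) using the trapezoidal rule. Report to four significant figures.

AUC = 31.45 µg/mL·h

Trapezoidal AUC_0→4.25:
  [0→0.25]: (13.03+11.98)/2 × 0.25 = 3.12625
  [0.25→3.25]: (11.98+4.39)/2 × 3 = 24.555
  [3.25→4.25]: (4.39+3.14)/2 × 1 = 3.765
  Sum = 31.44625 µg/mL·h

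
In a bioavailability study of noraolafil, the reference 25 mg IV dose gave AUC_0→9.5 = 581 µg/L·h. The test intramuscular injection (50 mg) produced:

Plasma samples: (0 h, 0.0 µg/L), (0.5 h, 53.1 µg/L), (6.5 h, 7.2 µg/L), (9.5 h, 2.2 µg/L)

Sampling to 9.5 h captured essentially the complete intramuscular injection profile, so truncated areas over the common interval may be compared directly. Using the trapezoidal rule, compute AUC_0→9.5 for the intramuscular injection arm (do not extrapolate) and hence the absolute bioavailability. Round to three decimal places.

F = 0.179

Trapezoidal AUC_0→9.5 (intramuscular injection):
  [0→0.5]: (0.0+53.1)/2 × 0.5 = 13.275
  [0.5→6.5]: (53.1+7.2)/2 × 6 = 180.9
  [6.5→9.5]: (7.2+2.2)/2 × 3 = 14.1
  Sum = 208.275 µg/L·h
F = (AUC_ev/D_ev)/(AUC_iv/D_iv) = (208.275/50)/(581/25) = 4.1655/23.24 = 0.1792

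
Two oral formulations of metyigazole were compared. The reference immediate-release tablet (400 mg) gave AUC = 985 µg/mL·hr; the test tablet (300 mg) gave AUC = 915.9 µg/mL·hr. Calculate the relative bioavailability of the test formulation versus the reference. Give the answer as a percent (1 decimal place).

F_rel = (AUC_test/D_test) / (AUC_ref/D_ref)
      = (915.9/300) / (985/400)
      = 3.053 / 2.4625 = 1.2398 = 123.98%

F_rel = 124.0%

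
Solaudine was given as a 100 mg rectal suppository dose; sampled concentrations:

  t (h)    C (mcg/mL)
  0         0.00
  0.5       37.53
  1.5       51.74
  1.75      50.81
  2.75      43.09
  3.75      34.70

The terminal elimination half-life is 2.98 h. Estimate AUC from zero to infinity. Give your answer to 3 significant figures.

AUC = 302 mcg/mL·h

Trapezoidal AUC_0→3.75:
  [0→0.5]: (0.00+37.53)/2 × 0.5 = 9.3825
  [0.5→1.5]: (37.53+51.74)/2 × 1 = 44.635
  [1.5→1.75]: (51.74+50.81)/2 × 0.25 = 12.81875
  [1.75→2.75]: (50.81+43.09)/2 × 1 = 46.95
  [2.75→3.75]: (43.09+34.70)/2 × 1 = 38.895
  Sum = 152.68125 mcg/mL·h
k_e = ln2 / t½ = 0.693147 / 2.98 = 0.2326 h^-1
Extrapolated tail: C_last / k_e = 34.70 / 0.2326 = 149.183
AUC_0→∞ = 152.68125 + 149.183 = 301.86425 mcg/mL·h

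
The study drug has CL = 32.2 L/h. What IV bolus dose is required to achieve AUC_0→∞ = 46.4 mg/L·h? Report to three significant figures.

Dose = 1490 mg

Dose_iv = CL × AUC_0→∞
     = 32.2 × 46.4 = 1494.08 mg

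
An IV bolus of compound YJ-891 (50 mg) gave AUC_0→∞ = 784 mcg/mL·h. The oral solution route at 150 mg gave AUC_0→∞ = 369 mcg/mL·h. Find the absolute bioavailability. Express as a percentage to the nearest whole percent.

F = (AUC_ev / D_ev) / (AUC_iv / D_iv)
  = (369/150) / (784/50)
  = 2.46 / 15.68 = 0.1569
  = 15.69%

F = 16%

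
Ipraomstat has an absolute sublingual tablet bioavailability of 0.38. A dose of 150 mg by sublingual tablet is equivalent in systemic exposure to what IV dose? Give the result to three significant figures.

Systemic exposure from an extravascular dose = F × D_ev, so the equivalent IV dose is F × D_ev.
D_iv = F × D_ev = 0.38 × 150 = 57 mg

D_iv = 57.0 mg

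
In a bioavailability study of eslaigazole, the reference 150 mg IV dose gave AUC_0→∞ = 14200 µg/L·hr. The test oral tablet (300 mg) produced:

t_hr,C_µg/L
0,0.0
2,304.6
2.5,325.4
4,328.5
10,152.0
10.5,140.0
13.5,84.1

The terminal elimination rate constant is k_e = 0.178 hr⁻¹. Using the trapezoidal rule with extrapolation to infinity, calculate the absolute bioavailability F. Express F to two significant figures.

Trapezoidal AUC_0→13.5 (oral tablet):
  [0→2]: (0.0+304.6)/2 × 2 = 304.6
  [2→2.5]: (304.6+325.4)/2 × 0.5 = 157.5
  [2.5→4]: (325.4+328.5)/2 × 1.5 = 490.425
  [4→10]: (328.5+152.0)/2 × 6 = 1441.5
  [10→10.5]: (152.0+140.0)/2 × 0.5 = 73.0
  [10.5→13.5]: (140.0+84.1)/2 × 3 = 336.15
  Sum = 2803.175 µg/L·hr
Tail: C_last/k_e = 84.1/0.178 = 472.472
AUC_0→∞ (oral tablet) = 2803.175 + 472.472 = 3275.647 µg/L·hr
F = (AUC_ev/D_ev)/(AUC_iv/D_iv) = (3275.647/300)/(14200/150) = 10.9188/94.6667 = 0.1153

F = 0.12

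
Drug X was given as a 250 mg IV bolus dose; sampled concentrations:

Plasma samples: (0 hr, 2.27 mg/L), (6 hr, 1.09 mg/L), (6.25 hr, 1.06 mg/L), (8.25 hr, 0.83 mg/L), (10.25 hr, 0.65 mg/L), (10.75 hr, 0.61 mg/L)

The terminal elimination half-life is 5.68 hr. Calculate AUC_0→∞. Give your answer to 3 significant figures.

Trapezoidal AUC_0→10.75:
  [0→6]: (2.27+1.09)/2 × 6 = 10.08
  [6→6.25]: (1.09+1.06)/2 × 0.25 = 0.26875
  [6.25→8.25]: (1.06+0.83)/2 × 2 = 1.89
  [8.25→10.25]: (0.83+0.65)/2 × 2 = 1.48
  [10.25→10.75]: (0.65+0.61)/2 × 0.5 = 0.315
  Sum = 14.03375 mg/L·hr
k_e = ln2 / t½ = 0.693147 / 5.68 = 0.1220 hr^-1
Extrapolated tail: C_last / k_e = 0.61 / 0.122 = 5.000
AUC_0→∞ = 14.03375 + 5.000 = 19.03375 mg/L·hr

AUC = 19.0 mg/L·hr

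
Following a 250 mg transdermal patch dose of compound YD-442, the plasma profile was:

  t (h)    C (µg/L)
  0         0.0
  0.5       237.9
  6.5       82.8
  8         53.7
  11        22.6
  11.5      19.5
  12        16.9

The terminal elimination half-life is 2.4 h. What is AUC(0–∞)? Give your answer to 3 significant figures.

AUC = 1320 µg/L·h

Trapezoidal AUC_0→12:
  [0→0.5]: (0.0+237.9)/2 × 0.5 = 59.475
  [0.5→6.5]: (237.9+82.8)/2 × 6 = 962.1
  [6.5→8]: (82.8+53.7)/2 × 1.5 = 102.375
  [8→11]: (53.7+22.6)/2 × 3 = 114.45
  [11→11.5]: (22.6+19.5)/2 × 0.5 = 10.525
  [11.5→12]: (19.5+16.9)/2 × 0.5 = 9.1
  Sum = 1258.025 µg/L·h
k_e = ln2 / t½ = 0.693147 / 2.4 = 0.2888 h^-1
Extrapolated tail: C_last / k_e = 16.9 / 0.2888 = 58.518
AUC_0→∞ = 1258.025 + 58.518 = 1316.543 µg/L·h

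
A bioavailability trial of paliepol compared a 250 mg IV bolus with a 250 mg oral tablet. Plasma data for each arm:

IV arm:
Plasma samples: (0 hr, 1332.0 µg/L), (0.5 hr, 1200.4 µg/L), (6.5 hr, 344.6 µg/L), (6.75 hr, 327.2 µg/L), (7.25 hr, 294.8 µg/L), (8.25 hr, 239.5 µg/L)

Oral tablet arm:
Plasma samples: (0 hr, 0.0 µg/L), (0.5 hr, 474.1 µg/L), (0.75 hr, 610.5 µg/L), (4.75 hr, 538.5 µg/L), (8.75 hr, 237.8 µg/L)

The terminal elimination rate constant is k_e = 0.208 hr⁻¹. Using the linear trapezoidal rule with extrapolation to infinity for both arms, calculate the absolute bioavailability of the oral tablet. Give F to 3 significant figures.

Trapezoidal AUC_0→8.25 (IV):
  [0→0.5]: (1332.0+1200.4)/2 × 0.5 = 633.1
  [0.5→6.5]: (1200.4+344.6)/2 × 6 = 4635.0
  [6.5→6.75]: (344.6+327.2)/2 × 0.25 = 83.975
  [6.75→7.25]: (327.2+294.8)/2 × 0.5 = 155.5
  [7.25→8.25]: (294.8+239.5)/2 × 1 = 267.15
  Sum = 5774.725 µg/L·hr
IV tail: 239.5/0.208 = 1151.442; AUC_iv,0→∞ = 5774.725 + 1151.442 = 6926.167 µg/L·hr
Trapezoidal AUC_0→8.75 (oral tablet):
  [0→0.5]: (0.0+474.1)/2 × 0.5 = 118.525
  [0.5→0.75]: (474.1+610.5)/2 × 0.25 = 135.575
  [0.75→4.75]: (610.5+538.5)/2 × 4 = 2298.0
  [4.75→8.75]: (538.5+237.8)/2 × 4 = 1552.6
  Sum = 4104.7 µg/L·hr
oral tablet tail: 237.8/0.208 = 1143.269; AUC_ev,0→∞ = 4104.7 + 1143.269 = 5247.969 µg/L·hr
F = (AUC_ev/D_ev)/(AUC_iv/D_iv) = (5247.969/250)/(6926.167/250) = 20.991876/27.704668 = 0.7577

F = 0.758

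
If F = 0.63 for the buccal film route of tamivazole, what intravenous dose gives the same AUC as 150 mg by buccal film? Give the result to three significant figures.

D_iv = 94.5 mg

Systemic exposure from an extravascular dose = F × D_ev, so the equivalent IV dose is F × D_ev.
D_iv = F × D_ev = 0.63 × 150 = 94.5 mg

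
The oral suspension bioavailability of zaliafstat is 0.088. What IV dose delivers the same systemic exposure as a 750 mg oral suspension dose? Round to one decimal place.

Systemic exposure from an extravascular dose = F × D_ev, so the equivalent IV dose is F × D_ev.
D_iv = F × D_ev = 0.088 × 750 = 66 mg

D_iv = 66.0 mg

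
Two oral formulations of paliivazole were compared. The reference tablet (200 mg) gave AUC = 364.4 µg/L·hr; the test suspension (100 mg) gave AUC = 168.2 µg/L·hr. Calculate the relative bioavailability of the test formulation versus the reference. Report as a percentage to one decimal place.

F_rel = 92.3%

F_rel = (AUC_test/D_test) / (AUC_ref/D_ref)
      = (168.2/100) / (364.4/200)
      = 1.682 / 1.822 = 0.9232 = 92.32%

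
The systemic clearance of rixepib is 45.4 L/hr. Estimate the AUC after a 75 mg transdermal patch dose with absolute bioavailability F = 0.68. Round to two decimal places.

AUC_0→∞ = F × Dose / CL
        = 0.68 × 75 / 45.4 = 1.12335 mg/L·hr

AUC = 1.12 mg/L·hr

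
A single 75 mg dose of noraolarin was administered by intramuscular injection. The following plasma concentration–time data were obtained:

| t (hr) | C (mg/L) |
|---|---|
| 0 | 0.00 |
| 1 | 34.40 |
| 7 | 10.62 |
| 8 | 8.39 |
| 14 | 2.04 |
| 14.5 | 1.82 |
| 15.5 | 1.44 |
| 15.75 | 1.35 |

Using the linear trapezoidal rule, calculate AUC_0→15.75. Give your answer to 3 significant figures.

Trapezoidal AUC_0→15.75:
  [0→1]: (0.00+34.40)/2 × 1 = 17.2
  [1→7]: (34.40+10.62)/2 × 6 = 135.06
  [7→8]: (10.62+8.39)/2 × 1 = 9.505
  [8→14]: (8.39+2.04)/2 × 6 = 31.29
  [14→14.5]: (2.04+1.82)/2 × 0.5 = 0.965
  [14.5→15.5]: (1.82+1.44)/2 × 1 = 1.63
  [15.5→15.75]: (1.44+1.35)/2 × 0.25 = 0.34875
  Sum = 195.99875 mg/L·hr

AUC = 196 mg/L·hr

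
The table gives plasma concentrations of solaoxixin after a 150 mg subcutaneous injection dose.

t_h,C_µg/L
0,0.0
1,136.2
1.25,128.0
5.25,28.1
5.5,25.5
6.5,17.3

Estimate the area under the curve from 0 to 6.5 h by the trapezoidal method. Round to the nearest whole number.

Trapezoidal AUC_0→6.5:
  [0→1]: (0.0+136.2)/2 × 1 = 68.1
  [1→1.25]: (136.2+128.0)/2 × 0.25 = 33.025
  [1.25→5.25]: (128.0+28.1)/2 × 4 = 312.2
  [5.25→5.5]: (28.1+25.5)/2 × 0.25 = 6.7
  [5.5→6.5]: (25.5+17.3)/2 × 1 = 21.4
  Sum = 441.425 µg/L·h

AUC = 441 µg/L·h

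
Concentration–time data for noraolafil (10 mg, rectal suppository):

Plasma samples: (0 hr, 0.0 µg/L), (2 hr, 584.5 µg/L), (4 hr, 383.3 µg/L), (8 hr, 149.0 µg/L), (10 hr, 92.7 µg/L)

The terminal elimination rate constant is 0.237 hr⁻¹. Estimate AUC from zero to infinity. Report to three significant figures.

Trapezoidal AUC_0→10:
  [0→2]: (0.0+584.5)/2 × 2 = 584.5
  [2→4]: (584.5+383.3)/2 × 2 = 967.8
  [4→8]: (383.3+149.0)/2 × 4 = 1064.6
  [8→10]: (149.0+92.7)/2 × 2 = 241.7
  Sum = 2858.6 µg/L·hr
Extrapolated tail: C_last / k_e = 92.7 / 0.237 = 391.139
AUC_0→∞ = 2858.6 + 391.139 = 3249.739 µg/L·hr

AUC = 3250 µg/L·hr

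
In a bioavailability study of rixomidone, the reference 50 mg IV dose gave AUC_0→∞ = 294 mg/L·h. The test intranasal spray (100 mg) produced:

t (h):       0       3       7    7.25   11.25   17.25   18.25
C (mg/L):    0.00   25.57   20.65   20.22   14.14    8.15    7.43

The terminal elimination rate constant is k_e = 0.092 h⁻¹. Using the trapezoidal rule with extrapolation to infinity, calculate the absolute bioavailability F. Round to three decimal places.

Trapezoidal AUC_0→18.25 (intranasal spray):
  [0→3]: (0.00+25.57)/2 × 3 = 38.355
  [3→7]: (25.57+20.65)/2 × 4 = 92.44
  [7→7.25]: (20.65+20.22)/2 × 0.25 = 5.10875
  [7.25→11.25]: (20.22+14.14)/2 × 4 = 68.72
  [11.25→17.25]: (14.14+8.15)/2 × 6 = 66.87
  [17.25→18.25]: (8.15+7.43)/2 × 1 = 7.79
  Sum = 279.28375 mg/L·h
Tail: C_last/k_e = 7.43/0.092 = 80.761
AUC_0→∞ (intranasal spray) = 279.28375 + 80.761 = 360.04475 mg/L·h
F = (AUC_ev/D_ev)/(AUC_iv/D_iv) = (360.04475/100)/(294/50) = 3.6004475/5.88 = 0.6123

F = 0.612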